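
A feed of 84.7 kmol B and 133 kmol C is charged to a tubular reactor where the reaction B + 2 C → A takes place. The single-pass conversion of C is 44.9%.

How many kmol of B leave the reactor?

C reacted = 0.449 × 133 = 59.72 kmol; ν_C = −2, so ξ = 59.72/2 = 29.86 kmol.
Outlet amounts (n = n₀ + ν ξ):
  B: 84.7 − 1(29.86) = 54.84
  C: 133 − 2(29.86) = 73.28
  A: 0 + 1(29.86) = 29.86

54.8 kmol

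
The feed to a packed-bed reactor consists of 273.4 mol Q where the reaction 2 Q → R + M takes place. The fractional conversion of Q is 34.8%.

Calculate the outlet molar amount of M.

Q reacted = 0.348 × 273.4 = 95.14 mol; ν_Q = −2, so ξ = 95.14/2 = 47.57 mol.
Outlet amounts (n = n₀ + ν ξ):
  Q: 273.4 − 2(47.57) = 178.3
  R: 0 + 1(47.57) = 47.57
  M: 0 + 1(47.57) = 47.57

47.6 mol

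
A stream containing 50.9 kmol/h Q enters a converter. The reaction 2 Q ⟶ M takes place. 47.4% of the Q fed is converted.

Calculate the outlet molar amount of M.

Q reacted = 0.474 × 50.9 = 24.13 kmol/h; ν_Q = −2, so ξ = 24.13/2 = 12.06 kmol/h.
Outlet amounts (n = n₀ + ν ξ):
  Q: 50.9 − 2(12.06) = 26.77
  M: 0 + 1(12.06) = 12.06

12.1 kmol/h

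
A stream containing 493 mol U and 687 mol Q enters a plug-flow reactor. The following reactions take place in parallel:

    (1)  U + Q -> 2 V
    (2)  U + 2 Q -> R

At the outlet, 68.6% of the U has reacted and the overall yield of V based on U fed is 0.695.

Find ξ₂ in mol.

ξ₂ = 167 mol

Yield of V: 2ξ₁ / 493 = 0.695 → ξ₁ = 171.3 mol.
Conversion of U: 1ξ₁ + 1ξ₂ = 0.686 × 493 = 338.2 → ξ₂ = 166.9 mol.
Outlet amounts (n = n₀ + Σ ν·ξ):
  U: 493 − 1(171.3) − 1(166.9) = 154.8
  Q: 687 − 1(171.3) − 2(166.9) = 181.9
  V: 0 + 2(171.3) = 342.6
  R: 0 + 1(166.9) = 166.9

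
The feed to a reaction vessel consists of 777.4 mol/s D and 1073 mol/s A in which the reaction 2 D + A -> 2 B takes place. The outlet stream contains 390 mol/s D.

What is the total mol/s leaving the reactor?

1660 mol/s

For D: n = n₀ − 2ξ → 390 = 777.4 − 2ξ, giving ξ = 193.7 mol/s.
Outlet amounts (n = n₀ + ν ξ):
  D: 777.4 − 2(193.7) = 390
  A: 1073 − 1(193.7) = 879.3
  B: 0 + 2(193.7) = 387.4
Total out = 390 + 879.3 + 387.4 = 1657 mol/s.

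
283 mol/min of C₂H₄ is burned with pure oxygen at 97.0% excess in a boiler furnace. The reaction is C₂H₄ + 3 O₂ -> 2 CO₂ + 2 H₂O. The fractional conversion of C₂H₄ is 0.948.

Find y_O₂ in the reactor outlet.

0.444

Stoichiometric O₂ = 3 × 283 = 849 mol/min; O₂ fed = 849 × 1.970 = 1673 mol/min.
Fuel reacted = 0.948 × 283 → ξ = 268.3 mol/min.
Outlet (n = n₀ + ν ξ):
  C₂H₄: 283 − 1(268.3) = 14.72
  O₂: 1673 − 3(268.3) = 867.7
  CO₂: 0 + 2(268.3) = 536.6
  H₂O: 0 + 2(268.3) = 536.6
Total out = 1956 mol/min; y_O₂ = 867.7 / 1956 = 0.4437.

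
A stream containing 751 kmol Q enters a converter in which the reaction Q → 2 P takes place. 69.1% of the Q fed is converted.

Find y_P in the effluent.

Q reacted = 0.691 × 751 = 518.9 kmol; ν_Q = −1, so ξ = 518.9/1 = 518.9 kmol.
Outlet amounts (n = n₀ + ν ξ):
  Q: 751 − 1(518.9) = 232.1
  P: 0 + 2(518.9) = 1038
Total out = 1270 kmol; y_P = 1038 / 1270 = 0.8173.

0.817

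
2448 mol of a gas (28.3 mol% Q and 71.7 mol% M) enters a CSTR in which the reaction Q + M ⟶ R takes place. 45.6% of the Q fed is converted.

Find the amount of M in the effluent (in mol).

1440 mol

Q reacted = 0.456 × 692.8 = 315.9 mol; ν_Q = −1, so ξ = 315.9/1 = 315.9 mol.
Outlet amounts (n = n₀ + ν ξ):
  Q: 692.8 − 1(315.9) = 376.9
  M: 1755 − 1(315.9) = 1439
  R: 0 + 1(315.9) = 315.9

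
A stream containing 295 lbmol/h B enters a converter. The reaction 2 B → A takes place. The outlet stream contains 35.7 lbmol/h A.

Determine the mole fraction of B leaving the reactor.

For A: n = n₀ + 1ξ → 35.7 = 0 + 1ξ, giving ξ = 35.7 lbmol/h.
Outlet amounts (n = n₀ + ν ξ):
  B: 295 − 2(35.7) = 223.6
  A: 0 + 1(35.7) = 35.7
Total out = 259.3 lbmol/h; y_B = 223.6 / 259.3 = 0.8623.

0.862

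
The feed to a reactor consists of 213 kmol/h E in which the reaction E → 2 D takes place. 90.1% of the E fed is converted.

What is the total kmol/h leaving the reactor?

405 kmol/h

E reacted = 0.901 × 213 = 191.9 kmol/h; ν_E = −1, so ξ = 191.9/1 = 191.9 kmol/h.
Outlet amounts (n = n₀ + ν ξ):
  E: 213 − 1(191.9) = 21.09
  D: 0 + 2(191.9) = 383.8
Total out = 21.09 + 383.8 = 404.9 kmol/h.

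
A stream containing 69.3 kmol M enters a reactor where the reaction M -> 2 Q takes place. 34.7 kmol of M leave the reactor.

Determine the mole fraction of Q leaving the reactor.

0.666

For M: n = n₀ − 1ξ → 34.7 = 69.3 − 1ξ, giving ξ = 34.6 kmol.
Outlet amounts (n = n₀ + ν ξ):
  M: 69.3 − 1(34.6) = 34.7
  Q: 0 + 2(34.6) = 69.2
Total out = 103.9 kmol; y_Q = 69.2 / 103.9 = 0.666.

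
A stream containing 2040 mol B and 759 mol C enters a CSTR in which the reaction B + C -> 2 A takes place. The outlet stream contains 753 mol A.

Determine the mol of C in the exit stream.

382 mol

For A: n = n₀ + 2ξ → 753 = 0 + 2ξ, giving ξ = 376.5 mol.
Outlet amounts (n = n₀ + ν ξ):
  B: 2040 − 1(376.5) = 1664
  C: 759 − 1(376.5) = 382.5
  A: 0 + 2(376.5) = 753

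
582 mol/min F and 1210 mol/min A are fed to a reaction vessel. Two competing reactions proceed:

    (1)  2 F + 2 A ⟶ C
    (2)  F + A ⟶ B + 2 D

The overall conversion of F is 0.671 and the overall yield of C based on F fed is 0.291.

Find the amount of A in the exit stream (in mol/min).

819 mol/min

Yield of C: 1ξ₁ / 582 = 0.291 → ξ₁ = 169.4 mol/min.
Conversion of F: 2ξ₁ + 1ξ₂ = 0.671 × 582 = 390.5 → ξ₂ = 51.8 mol/min.
Outlet amounts (n = n₀ + Σ ν·ξ):
  F: 582 − 2(169.4) − 1(51.8) = 191.5
  A: 1210 − 2(169.4) − 1(51.8) = 819.5
  C: 0 + 1(169.4) = 169.4
  B: 0 + 1(51.8) = 51.8
  D: 0 + 2(51.8) = 103.6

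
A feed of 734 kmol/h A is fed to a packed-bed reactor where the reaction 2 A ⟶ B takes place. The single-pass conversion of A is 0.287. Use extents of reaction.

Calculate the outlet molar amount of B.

A reacted = 0.287 × 734 = 210.7 kmol/h; ν_A = −2, so ξ = 210.7/2 = 105.3 kmol/h.
Outlet amounts (n = n₀ + ν ξ):
  A: 734 − 2(105.3) = 523.3
  B: 0 + 1(105.3) = 105.3

105 kmol/h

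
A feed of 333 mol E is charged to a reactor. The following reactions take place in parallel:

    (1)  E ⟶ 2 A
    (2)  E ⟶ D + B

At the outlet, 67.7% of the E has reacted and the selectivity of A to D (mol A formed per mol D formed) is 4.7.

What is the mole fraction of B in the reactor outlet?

Conversion of E: E consumed = 0.677 × 333 = 225.4 mol = 1ξ₁ + 1ξ₂.
Selectivity: 2ξ₁ / (1ξ₂) = 4.7 → ξ₁ = 2.35 ξ₂.
Substitute: (1·2.35 + 1) ξ₂ = 225.4 → ξ₂ = 67.3 mol, ξ₁ = 158.1 mol.
Outlet amounts (n = n₀ + Σ ν·ξ):
  E: 333 − 1(158.1) − 1(67.3) = 107.6
  A: 0 + 2(158.1) = 316.3
  D: 0 + 1(67.3) = 67.3
  B: 0 + 1(67.3) = 67.3
Total out = 558.4 mol; y_B = 67.3 / 558.4 = 0.1205.

0.121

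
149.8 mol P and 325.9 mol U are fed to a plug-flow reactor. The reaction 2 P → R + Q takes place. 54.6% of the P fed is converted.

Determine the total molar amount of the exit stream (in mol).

P reacted = 0.546 × 149.8 = 81.79 mol; ν_P = −2, so ξ = 81.79/2 = 40.9 mol.
Outlet amounts (n = n₀ + ν ξ):
  P: 149.8 − 2(40.9) = 68.01
  R: 0 + 1(40.9) = 40.9
  Q: 0 + 1(40.9) = 40.9
  U: 325.9 (inert)
Total out = 68.01 + 40.9 + 40.9 + 325.9 = 475.7 mol.

476 mol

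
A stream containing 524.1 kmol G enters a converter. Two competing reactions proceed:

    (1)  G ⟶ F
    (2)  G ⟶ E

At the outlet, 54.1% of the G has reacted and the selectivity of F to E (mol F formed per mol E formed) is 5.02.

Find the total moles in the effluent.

Conversion of G: G consumed = 0.541 × 524.1 = 283.5 kmol = 1ξ₁ + 1ξ₂.
Selectivity: 1ξ₁ / (1ξ₂) = 5.02 → ξ₁ = 5.02 ξ₂.
Substitute: (1·5.02 + 1) ξ₂ = 283.5 → ξ₂ = 47.1 kmol, ξ₁ = 236.4 kmol.
Outlet amounts (n = n₀ + Σ ν·ξ):
  G: 524.1 − 1(236.4) − 1(47.1) = 240.6
  F: 0 + 1(236.4) = 236.4
  E: 0 + 1(47.1) = 47.1
Total out = 240.6 + 236.4 + 47.1 = 524.1 kmol.

524 kmol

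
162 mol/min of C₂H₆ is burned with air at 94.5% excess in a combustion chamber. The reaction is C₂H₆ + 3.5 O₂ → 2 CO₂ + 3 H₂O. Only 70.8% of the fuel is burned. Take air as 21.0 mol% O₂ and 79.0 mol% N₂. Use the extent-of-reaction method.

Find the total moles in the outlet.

5470 mol/min

Stoichiometric O₂ = 3.5 × 162 = 567 mol/min; O₂ fed = 567 × 1.945 = 1103 mol/min.
N₂ fed = 1103 × 79/21 = 4149 mol/min.
Fuel reacted = 0.708 × 162 → ξ = 114.7 mol/min.
Outlet (n = n₀ + ν ξ):
  C₂H₆: 162 − 1(114.7) = 47.3
  O₂: 1103 − 3.5(114.7) = 701.4
  N₂: 4149 (inert)
  CO₂: 0 + 2(114.7) = 229.4
  H₂O: 0 + 3(114.7) = 344.1
Total out = 47.3 + 701.4 + 4149 + 229.4 + 344.1 = 5471 mol/min.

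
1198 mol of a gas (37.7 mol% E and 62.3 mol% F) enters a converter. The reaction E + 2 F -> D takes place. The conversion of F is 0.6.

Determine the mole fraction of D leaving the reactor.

0.298

F reacted = 0.6 × 746.4 = 447.8 mol; ν_F = −2, so ξ = 447.8/2 = 223.9 mol.
Outlet amounts (n = n₀ + ν ξ):
  E: 451.6 − 1(223.9) = 227.7
  F: 746.4 − 2(223.9) = 298.5
  D: 0 + 1(223.9) = 223.9
Total out = 750.2 mol; y_D = 223.9 / 750.2 = 0.2985.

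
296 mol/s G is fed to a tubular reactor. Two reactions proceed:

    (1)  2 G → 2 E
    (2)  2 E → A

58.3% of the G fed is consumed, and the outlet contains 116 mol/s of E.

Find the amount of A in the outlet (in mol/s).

Conversion of G: G consumed = 2ξ₁ = 0.583 × 296 → ξ₁ = 86.28 mol/s.
E balance: n_E = 0 + 2ξ₁ − 2ξ₂ = 116 → ξ₂ = (2·86.28 − 116)/2 = 28.28 mol/s.
Outlet amounts (n = n₀ + Σ ν·ξ):
  G: 296 − 2(86.28) = 123.4
  E: 0 + 2(86.28) − 2(28.28) = 116
  A: 0 + 1(28.28) = 28.28

28.3 mol/s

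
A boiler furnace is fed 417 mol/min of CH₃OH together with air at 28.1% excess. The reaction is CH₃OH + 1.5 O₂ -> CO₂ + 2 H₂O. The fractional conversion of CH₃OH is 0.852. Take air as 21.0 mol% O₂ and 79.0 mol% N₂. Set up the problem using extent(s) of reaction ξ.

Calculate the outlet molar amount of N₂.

3010 mol/min

Stoichiometric O₂ = 1.5 × 417 = 625.5 mol/min; O₂ fed = 625.5 × 1.281 = 801.3 mol/min.
N₂ fed = 801.3 × 79/21 = 3014 mol/min.
Fuel reacted = 0.852 × 417 → ξ = 355.3 mol/min.
Outlet (n = n₀ + ν ξ):
  CH₃OH: 417 − 1(355.3) = 61.72
  O₂: 801.3 − 1.5(355.3) = 268.3
  N₂: 3014 (inert)
  CO₂: 0 + 1(355.3) = 355.3
  H₂O: 0 + 2(355.3) = 710.6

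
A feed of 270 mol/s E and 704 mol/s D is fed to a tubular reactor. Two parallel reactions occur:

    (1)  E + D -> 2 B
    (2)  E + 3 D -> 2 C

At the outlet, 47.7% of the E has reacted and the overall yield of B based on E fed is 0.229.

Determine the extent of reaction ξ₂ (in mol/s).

ξ₂ = 97.9 mol/s

Yield of B: 2ξ₁ / 270 = 0.229 → ξ₁ = 30.92 mol/s.
Conversion of E: 1ξ₁ + 1ξ₂ = 0.477 × 270 = 128.8 → ξ₂ = 97.87 mol/s.
Outlet amounts (n = n₀ + Σ ν·ξ):
  E: 270 − 1(30.92) − 1(97.87) = 141.2
  D: 704 − 1(30.92) − 3(97.87) = 379.5
  B: 0 + 2(30.92) = 61.83
  C: 0 + 2(97.87) = 195.7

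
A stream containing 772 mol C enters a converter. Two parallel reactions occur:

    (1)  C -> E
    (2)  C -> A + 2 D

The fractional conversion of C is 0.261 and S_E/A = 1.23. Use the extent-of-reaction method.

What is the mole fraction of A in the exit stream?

0.0948

Conversion of C: C consumed = 0.261 × 772 = 201.5 mol = 1ξ₁ + 1ξ₂.
Selectivity: 1ξ₁ / (1ξ₂) = 1.23 → ξ₁ = 1.23 ξ₂.
Substitute: (1·1.23 + 1) ξ₂ = 201.5 → ξ₂ = 90.36 mol, ξ₁ = 111.1 mol.
Outlet amounts (n = n₀ + Σ ν·ξ):
  C: 772 − 1(111.1) − 1(90.36) = 570.5
  E: 0 + 1(111.1) = 111.1
  A: 0 + 1(90.36) = 90.36
  D: 0 + 2(90.36) = 180.7
Total out = 952.7 mol; y_A = 90.36 / 952.7 = 0.09484.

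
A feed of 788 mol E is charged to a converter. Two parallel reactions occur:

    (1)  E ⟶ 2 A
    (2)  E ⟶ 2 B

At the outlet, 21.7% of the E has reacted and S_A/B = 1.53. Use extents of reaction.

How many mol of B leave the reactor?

Conversion of E: E consumed = 0.217 × 788 = 171 mol = 1ξ₁ + 1ξ₂.
Selectivity: 2ξ₁ / (2ξ₂) = 1.53 → ξ₁ = 1.53 ξ₂.
Substitute: (1·1.53 + 1) ξ₂ = 171 → ξ₂ = 67.59 mol, ξ₁ = 103.4 mol.
Outlet amounts (n = n₀ + Σ ν·ξ):
  E: 788 − 1(103.4) − 1(67.59) = 617
  A: 0 + 2(103.4) = 206.8
  B: 0 + 2(67.59) = 135.2

135 mol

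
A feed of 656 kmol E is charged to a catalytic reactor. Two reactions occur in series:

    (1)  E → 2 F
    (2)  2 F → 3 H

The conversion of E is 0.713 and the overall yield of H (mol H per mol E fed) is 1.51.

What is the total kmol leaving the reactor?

Conversion of E: E consumed = 1ξ₁ = 0.713 × 656 → ξ₁ = 467.7 kmol.
Yield of H: 3ξ₂ / 656 = 1.51 → ξ₂ = 330.2 kmol.
Outlet amounts (n = n₀ + Σ ν·ξ):
  E: 656 − 1(467.7) = 188.3
  F: 0 + 2(467.7) − 2(330.2) = 275.1
  H: 0 + 3(330.2) = 990.6
Total out = 188.3 + 275.1 + 990.6 = 1454 kmol.

1450 kmol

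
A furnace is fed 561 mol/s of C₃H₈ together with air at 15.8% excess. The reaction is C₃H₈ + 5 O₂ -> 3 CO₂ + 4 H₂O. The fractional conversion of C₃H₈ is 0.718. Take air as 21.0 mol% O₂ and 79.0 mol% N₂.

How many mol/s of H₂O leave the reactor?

1610 mol/s

Stoichiometric O₂ = 5 × 561 = 2805 mol/s; O₂ fed = 2805 × 1.158 = 3248 mol/s.
N₂ fed = 3248 × 79/21 = 12220 mol/s.
Fuel reacted = 0.718 × 561 → ξ = 402.8 mol/s.
Outlet (n = n₀ + ν ξ):
  C₃H₈: 561 − 1(402.8) = 158.2
  O₂: 3248 − 5(402.8) = 1234
  N₂: 12220 (inert)
  CO₂: 0 + 3(402.8) = 1208
  H₂O: 0 + 4(402.8) = 1611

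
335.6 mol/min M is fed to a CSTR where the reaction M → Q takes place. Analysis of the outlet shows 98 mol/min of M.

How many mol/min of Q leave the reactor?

For M: n = n₀ − 1ξ → 98 = 335.6 − 1ξ, giving ξ = 237.6 mol/min.
Outlet amounts (n = n₀ + ν ξ):
  M: 335.6 − 1(237.6) = 98
  Q: 0 + 1(237.6) = 237.6

238 mol/min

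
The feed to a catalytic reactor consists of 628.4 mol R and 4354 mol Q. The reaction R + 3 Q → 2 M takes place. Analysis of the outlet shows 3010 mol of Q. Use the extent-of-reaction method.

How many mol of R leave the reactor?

180 mol

For Q: n = n₀ − 3ξ → 3010 = 4354 − 3ξ, giving ξ = 448 mol.
Outlet amounts (n = n₀ + ν ξ):
  R: 628.4 − 1(448) = 180.4
  Q: 4354 − 3(448) = 3010
  M: 0 + 2(448) = 896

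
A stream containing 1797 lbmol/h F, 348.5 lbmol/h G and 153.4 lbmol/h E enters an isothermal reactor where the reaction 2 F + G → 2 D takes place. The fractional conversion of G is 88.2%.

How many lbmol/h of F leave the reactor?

G reacted = 0.882 × 348.5 = 307.4 lbmol/h; ν_G = −1, so ξ = 307.4/1 = 307.4 lbmol/h.
Outlet amounts (n = n₀ + ν ξ):
  F: 1797 − 2(307.4) = 1182
  G: 348.5 − 1(307.4) = 41.12
  D: 0 + 2(307.4) = 614.8
  E: 153.4 (inert)

1180 lbmol/h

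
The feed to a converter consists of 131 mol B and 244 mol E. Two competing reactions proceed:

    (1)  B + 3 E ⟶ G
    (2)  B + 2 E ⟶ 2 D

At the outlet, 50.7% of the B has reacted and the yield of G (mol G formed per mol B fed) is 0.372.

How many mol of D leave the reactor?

35.4 mol

Yield of G: 1ξ₁ / 131 = 0.372 → ξ₁ = 48.73 mol.
Conversion of B: 1ξ₁ + 1ξ₂ = 0.507 × 131 = 66.42 → ξ₂ = 17.69 mol.
Outlet amounts (n = n₀ + Σ ν·ξ):
  B: 131 − 1(48.73) − 1(17.69) = 64.58
  E: 244 − 3(48.73) − 2(17.69) = 62.43
  G: 0 + 1(48.73) = 48.73
  D: 0 + 2(17.69) = 35.37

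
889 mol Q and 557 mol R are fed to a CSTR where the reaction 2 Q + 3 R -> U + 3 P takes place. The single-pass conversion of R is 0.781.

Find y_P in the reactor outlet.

R reacted = 0.781 × 557 = 435 mol; ν_R = −3, so ξ = 435/3 = 145 mol.
Outlet amounts (n = n₀ + ν ξ):
  Q: 889 − 2(145) = 599
  R: 557 − 3(145) = 122
  U: 0 + 1(145) = 145
  P: 0 + 3(145) = 435
Total out = 1301 mol; y_P = 435 / 1301 = 0.3344.

0.334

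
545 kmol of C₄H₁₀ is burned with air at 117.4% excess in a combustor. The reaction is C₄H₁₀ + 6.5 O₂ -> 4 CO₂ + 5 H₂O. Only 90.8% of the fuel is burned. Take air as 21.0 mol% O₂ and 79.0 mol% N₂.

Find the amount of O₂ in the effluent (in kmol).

4480 kmol

Stoichiometric O₂ = 6.5 × 545 = 3542 kmol; O₂ fed = 3542 × 2.174 = 7701 kmol.
N₂ fed = 7701 × 79/21 = 28970 kmol.
Fuel reacted = 0.908 × 545 → ξ = 494.9 kmol.
Outlet (n = n₀ + ν ξ):
  C₄H₁₀: 545 − 1(494.9) = 50.14
  O₂: 7701 − 6.5(494.9) = 4485
  N₂: 28970 (inert)
  CO₂: 0 + 4(494.9) = 1979
  H₂O: 0 + 5(494.9) = 2474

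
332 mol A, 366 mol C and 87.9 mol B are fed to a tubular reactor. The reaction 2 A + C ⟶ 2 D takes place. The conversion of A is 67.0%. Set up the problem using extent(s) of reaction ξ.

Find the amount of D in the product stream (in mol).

A reacted = 0.67 × 332 = 222.4 mol; ν_A = −2, so ξ = 222.4/2 = 111.2 mol.
Outlet amounts (n = n₀ + ν ξ):
  A: 332 − 2(111.2) = 109.6
  C: 366 − 1(111.2) = 254.8
  D: 0 + 2(111.2) = 222.4
  B: 87.9 (inert)

222 mol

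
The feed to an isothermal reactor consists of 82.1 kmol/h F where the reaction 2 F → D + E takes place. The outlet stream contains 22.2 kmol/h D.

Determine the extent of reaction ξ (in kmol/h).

For D: n = n₀ + 1ξ → 22.2 = 0 + 1ξ, giving ξ = 22.2 kmol/h.
Outlet amounts (n = n₀ + ν ξ):
  F: 82.1 − 2(22.2) = 37.7
  D: 0 + 1(22.2) = 22.2
  E: 0 + 1(22.2) = 22.2

ξ = 22.2 kmol/h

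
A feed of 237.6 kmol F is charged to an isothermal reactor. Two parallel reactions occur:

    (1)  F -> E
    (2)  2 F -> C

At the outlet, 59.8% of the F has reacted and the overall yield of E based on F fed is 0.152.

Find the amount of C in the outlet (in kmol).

53 kmol

Yield of E: 1ξ₁ / 237.6 = 0.152 → ξ₁ = 36.12 kmol.
Conversion of F: 1ξ₁ + 2ξ₂ = 0.598 × 237.6 = 142.1 → ξ₂ = 52.98 kmol.
Outlet amounts (n = n₀ + Σ ν·ξ):
  F: 237.6 − 1(36.12) − 2(52.98) = 95.52
  E: 0 + 1(36.12) = 36.12
  C: 0 + 1(52.98) = 52.98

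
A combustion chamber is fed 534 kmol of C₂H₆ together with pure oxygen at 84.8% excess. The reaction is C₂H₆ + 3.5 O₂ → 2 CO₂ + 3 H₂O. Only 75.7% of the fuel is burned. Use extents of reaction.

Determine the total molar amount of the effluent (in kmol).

4190 kmol

Stoichiometric O₂ = 3.5 × 534 = 1869 kmol; O₂ fed = 1869 × 1.848 = 3454 kmol.
Fuel reacted = 0.757 × 534 → ξ = 404.2 kmol.
Outlet (n = n₀ + ν ξ):
  C₂H₆: 534 − 1(404.2) = 129.8
  O₂: 3454 − 3.5(404.2) = 2039
  CO₂: 0 + 2(404.2) = 808.5
  H₂O: 0 + 3(404.2) = 1213
Total out = 129.8 + 2039 + 808.5 + 1213 = 4190 kmol.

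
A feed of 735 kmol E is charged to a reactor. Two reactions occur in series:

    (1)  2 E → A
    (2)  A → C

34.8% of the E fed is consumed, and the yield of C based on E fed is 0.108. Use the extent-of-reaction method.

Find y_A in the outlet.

0.0799

Conversion of E: E consumed = 2ξ₁ = 0.348 × 735 → ξ₁ = 127.9 kmol.
Yield of C: 1ξ₂ / 735 = 0.108 → ξ₂ = 79.38 kmol.
Outlet amounts (n = n₀ + Σ ν·ξ):
  E: 735 − 2(127.9) = 479.2
  A: 0 + 1(127.9) − 1(79.38) = 48.51
  C: 0 + 1(79.38) = 79.38
Total out = 607.1 kmol; y_A = 48.51 / 607.1 = 0.0799.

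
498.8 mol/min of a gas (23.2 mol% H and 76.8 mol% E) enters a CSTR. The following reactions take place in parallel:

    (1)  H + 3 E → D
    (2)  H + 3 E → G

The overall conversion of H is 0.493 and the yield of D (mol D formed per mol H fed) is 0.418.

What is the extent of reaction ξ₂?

ξ₂ = 8.68 mol/min

Yield of D: 1ξ₁ / 115.7 = 0.418 → ξ₁ = 48.37 mol/min.
Conversion of H: 1ξ₁ + 1ξ₂ = 0.493 × 115.7 = 57.05 → ξ₂ = 8.679 mol/min.
Outlet amounts (n = n₀ + Σ ν·ξ):
  H: 115.7 − 1(48.37) − 1(8.679) = 58.67
  E: 383.1 − 3(48.37) − 3(8.679) = 211.9
  D: 0 + 1(48.37) = 48.37
  G: 0 + 1(8.679) = 8.679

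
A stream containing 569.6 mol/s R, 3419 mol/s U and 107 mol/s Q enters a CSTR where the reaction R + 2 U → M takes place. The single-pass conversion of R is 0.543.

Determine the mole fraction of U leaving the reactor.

R reacted = 0.543 × 569.6 = 309.3 mol/s; ν_R = −1, so ξ = 309.3/1 = 309.3 mol/s.
Outlet amounts (n = n₀ + ν ξ):
  R: 569.6 − 1(309.3) = 260.3
  U: 3419 − 2(309.3) = 2800
  M: 0 + 1(309.3) = 309.3
  Q: 107 (inert)
Total out = 3477 mol/s; y_U = 2800 / 3477 = 0.8054.

0.805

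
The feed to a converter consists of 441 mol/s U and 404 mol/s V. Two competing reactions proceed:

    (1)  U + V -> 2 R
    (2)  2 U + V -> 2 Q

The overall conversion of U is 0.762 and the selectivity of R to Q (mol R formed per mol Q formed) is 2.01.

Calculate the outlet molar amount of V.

Conversion of U: U consumed = 0.762 × 441 = 336 mol/s = 1ξ₁ + 2ξ₂.
Selectivity: 2ξ₁ / (2ξ₂) = 2.01 → ξ₁ = 2.01 ξ₂.
Substitute: (1·2.01 + 2) ξ₂ = 336 → ξ₂ = 83.8 mol/s, ξ₁ = 168.4 mol/s.
Outlet amounts (n = n₀ + Σ ν·ξ):
  U: 441 − 1(168.4) − 2(83.8) = 105
  V: 404 − 1(168.4) − 1(83.8) = 151.8
  R: 0 + 2(168.4) = 336.9
  Q: 0 + 2(83.8) = 167.6

152 mol/s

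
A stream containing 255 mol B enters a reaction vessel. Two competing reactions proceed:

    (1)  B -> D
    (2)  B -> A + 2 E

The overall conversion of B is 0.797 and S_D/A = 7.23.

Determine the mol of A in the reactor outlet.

Conversion of B: B consumed = 0.797 × 255 = 203.2 mol = 1ξ₁ + 1ξ₂.
Selectivity: 1ξ₁ / (1ξ₂) = 7.23 → ξ₁ = 7.23 ξ₂.
Substitute: (1·7.23 + 1) ξ₂ = 203.2 → ξ₂ = 24.69 mol, ξ₁ = 178.5 mol.
Outlet amounts (n = n₀ + Σ ν·ξ):
  B: 255 − 1(178.5) − 1(24.69) = 51.76
  D: 0 + 1(178.5) = 178.5
  A: 0 + 1(24.69) = 24.69
  E: 0 + 2(24.69) = 49.39

24.7 mol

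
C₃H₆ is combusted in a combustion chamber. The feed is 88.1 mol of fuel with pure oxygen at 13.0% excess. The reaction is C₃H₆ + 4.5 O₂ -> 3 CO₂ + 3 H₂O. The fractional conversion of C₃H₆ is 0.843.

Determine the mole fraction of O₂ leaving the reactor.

Stoichiometric O₂ = 4.5 × 88.1 = 396.4 mol; O₂ fed = 396.4 × 1.130 = 448 mol.
Fuel reacted = 0.843 × 88.1 → ξ = 74.27 mol.
Outlet (n = n₀ + ν ξ):
  C₃H₆: 88.1 − 1(74.27) = 13.83
  O₂: 448 − 4.5(74.27) = 113.8
  CO₂: 0 + 3(74.27) = 222.8
  H₂O: 0 + 3(74.27) = 222.8
Total out = 573.2 mol; y_O₂ = 113.8 / 573.2 = 0.1985.

0.198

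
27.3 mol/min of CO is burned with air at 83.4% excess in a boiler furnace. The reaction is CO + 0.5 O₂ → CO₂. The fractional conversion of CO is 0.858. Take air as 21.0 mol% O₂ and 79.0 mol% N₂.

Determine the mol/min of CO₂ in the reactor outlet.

23.4 mol/min

Stoichiometric O₂ = 0.5 × 27.3 = 13.65 mol/min; O₂ fed = 13.65 × 1.834 = 25.03 mol/min.
N₂ fed = 25.03 × 79/21 = 94.18 mol/min.
Fuel reacted = 0.858 × 27.3 → ξ = 23.42 mol/min.
Outlet (n = n₀ + ν ξ):
  CO: 27.3 − 1(23.42) = 3.877
  O₂: 25.03 − 0.5(23.42) = 13.32
  N₂: 94.18 (inert)
  CO₂: 0 + 1(23.42) = 23.42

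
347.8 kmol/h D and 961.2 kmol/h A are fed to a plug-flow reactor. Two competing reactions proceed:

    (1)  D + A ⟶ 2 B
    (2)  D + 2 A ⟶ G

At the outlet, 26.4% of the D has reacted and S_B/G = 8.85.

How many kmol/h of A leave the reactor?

852 kmol/h

Conversion of D: D consumed = 0.264 × 347.8 = 91.82 kmol/h = 1ξ₁ + 1ξ₂.
Selectivity: 2ξ₁ / (1ξ₂) = 8.85 → ξ₁ = 4.425 ξ₂.
Substitute: (1·4.425 + 1) ξ₂ = 91.82 → ξ₂ = 16.93 kmol/h, ξ₁ = 74.89 kmol/h.
Outlet amounts (n = n₀ + Σ ν·ξ):
  D: 347.8 − 1(74.89) − 1(16.93) = 256
  A: 961.2 − 1(74.89) − 2(16.93) = 852.5
  B: 0 + 2(74.89) = 149.8
  G: 0 + 1(16.93) = 16.93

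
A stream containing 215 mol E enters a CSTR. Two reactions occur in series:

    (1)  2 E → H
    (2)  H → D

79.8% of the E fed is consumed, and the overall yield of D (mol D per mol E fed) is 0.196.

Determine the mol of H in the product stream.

43.6 mol

Conversion of E: E consumed = 2ξ₁ = 0.798 × 215 → ξ₁ = 85.79 mol.
Yield of D: 1ξ₂ / 215 = 0.196 → ξ₂ = 42.14 mol.
Outlet amounts (n = n₀ + Σ ν·ξ):
  E: 215 − 2(85.79) = 43.43
  H: 0 + 1(85.79) − 1(42.14) = 43.65
  D: 0 + 1(42.14) = 42.14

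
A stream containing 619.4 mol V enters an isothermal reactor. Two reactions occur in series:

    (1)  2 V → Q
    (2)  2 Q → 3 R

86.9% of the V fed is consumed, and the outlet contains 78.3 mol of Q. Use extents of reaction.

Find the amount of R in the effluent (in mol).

286 mol

Conversion of V: V consumed = 2ξ₁ = 0.869 × 619.4 → ξ₁ = 269.1 mol.
Q balance: n_Q = 0 + 1ξ₁ − 2ξ₂ = 78.3 → ξ₂ = (1·269.1 − 78.3)/2 = 95.41 mol.
Outlet amounts (n = n₀ + Σ ν·ξ):
  V: 619.4 − 2(269.1) = 81.14
  Q: 0 + 1(269.1) − 2(95.41) = 78.3
  R: 0 + 3(95.41) = 286.2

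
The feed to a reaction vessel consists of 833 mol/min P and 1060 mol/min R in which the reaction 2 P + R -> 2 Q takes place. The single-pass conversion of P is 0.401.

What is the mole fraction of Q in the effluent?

P reacted = 0.401 × 833 = 334 mol/min; ν_P = −2, so ξ = 334/2 = 167 mol/min.
Outlet amounts (n = n₀ + ν ξ):
  P: 833 − 2(167) = 499
  R: 1060 − 1(167) = 893
  Q: 0 + 2(167) = 334
Total out = 1726 mol/min; y_Q = 334 / 1726 = 0.1935.

0.194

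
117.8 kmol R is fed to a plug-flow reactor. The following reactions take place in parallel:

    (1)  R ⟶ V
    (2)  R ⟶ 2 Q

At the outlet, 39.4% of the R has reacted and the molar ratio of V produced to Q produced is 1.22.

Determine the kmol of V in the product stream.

32.9 kmol

Conversion of R: R consumed = 0.394 × 117.8 = 46.41 kmol = 1ξ₁ + 1ξ₂.
Selectivity: 1ξ₁ / (2ξ₂) = 1.22 → ξ₁ = 2.44 ξ₂.
Substitute: (1·2.44 + 1) ξ₂ = 46.41 → ξ₂ = 13.49 kmol, ξ₁ = 32.92 kmol.
Outlet amounts (n = n₀ + Σ ν·ξ):
  R: 117.8 − 1(32.92) − 1(13.49) = 71.39
  V: 0 + 1(32.92) = 32.92
  Q: 0 + 2(13.49) = 26.98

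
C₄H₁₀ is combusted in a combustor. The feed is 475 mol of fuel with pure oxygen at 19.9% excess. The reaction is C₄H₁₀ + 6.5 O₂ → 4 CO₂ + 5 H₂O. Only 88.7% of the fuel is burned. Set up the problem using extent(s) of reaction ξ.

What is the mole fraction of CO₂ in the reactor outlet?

0.35

Stoichiometric O₂ = 6.5 × 475 = 3088 mol; O₂ fed = 3088 × 1.199 = 3702 mol.
Fuel reacted = 0.887 × 475 → ξ = 421.3 mol.
Outlet (n = n₀ + ν ξ):
  C₄H₁₀: 475 − 1(421.3) = 53.68
  O₂: 3702 − 6.5(421.3) = 963.3
  CO₂: 0 + 4(421.3) = 1685
  H₂O: 0 + 5(421.3) = 2107
Total out = 4809 mol; y_CO₂ = 1685 / 4809 = 0.3505.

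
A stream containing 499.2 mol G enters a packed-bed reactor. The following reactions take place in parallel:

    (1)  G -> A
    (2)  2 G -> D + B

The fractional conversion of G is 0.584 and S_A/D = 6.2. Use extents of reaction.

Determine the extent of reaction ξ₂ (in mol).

Conversion of G: G consumed = 0.584 × 499.2 = 291.5 mol = 1ξ₁ + 2ξ₂.
Selectivity: 1ξ₁ / (1ξ₂) = 6.2 → ξ₁ = 6.2 ξ₂.
Substitute: (1·6.2 + 2) ξ₂ = 291.5 → ξ₂ = 35.55 mol, ξ₁ = 220.4 mol.
Outlet amounts (n = n₀ + Σ ν·ξ):
  G: 499.2 − 1(220.4) − 2(35.55) = 207.7
  A: 0 + 1(220.4) = 220.4
  D: 0 + 1(35.55) = 35.55
  B: 0 + 1(35.55) = 35.55

ξ₂ = 35.6 mol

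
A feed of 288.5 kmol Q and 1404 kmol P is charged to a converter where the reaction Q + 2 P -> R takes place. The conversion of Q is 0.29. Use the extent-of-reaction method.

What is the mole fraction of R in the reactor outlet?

0.0549

Q reacted = 0.29 × 288.5 = 83.66 kmol; ν_Q = −1, so ξ = 83.66/1 = 83.66 kmol.
Outlet amounts (n = n₀ + ν ξ):
  Q: 288.5 − 1(83.66) = 204.8
  P: 1404 − 2(83.66) = 1237
  R: 0 + 1(83.66) = 83.66
Total out = 1525 kmol; y_R = 83.66 / 1525 = 0.05486.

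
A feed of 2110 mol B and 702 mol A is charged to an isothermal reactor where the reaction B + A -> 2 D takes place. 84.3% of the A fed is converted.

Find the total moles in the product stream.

2810 mol

A reacted = 0.843 × 702 = 591.8 mol; ν_A = −1, so ξ = 591.8/1 = 591.8 mol.
Outlet amounts (n = n₀ + ν ξ):
  B: 2110 − 1(591.8) = 1518
  A: 702 − 1(591.8) = 110.2
  D: 0 + 2(591.8) = 1184
Total out = 1518 + 110.2 + 1184 = 2812 mol.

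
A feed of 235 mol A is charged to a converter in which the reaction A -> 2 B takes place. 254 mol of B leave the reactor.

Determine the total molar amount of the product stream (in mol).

362 mol

For B: n = n₀ + 2ξ → 254 = 0 + 2ξ, giving ξ = 127 mol.
Outlet amounts (n = n₀ + ν ξ):
  A: 235 − 1(127) = 108
  B: 0 + 2(127) = 254
Total out = 108 + 254 = 362 mol.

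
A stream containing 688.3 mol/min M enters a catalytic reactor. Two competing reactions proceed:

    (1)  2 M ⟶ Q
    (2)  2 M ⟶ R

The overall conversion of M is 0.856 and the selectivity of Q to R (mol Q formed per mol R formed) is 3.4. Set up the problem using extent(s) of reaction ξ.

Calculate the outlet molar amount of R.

67 mol/min

Conversion of M: M consumed = 0.856 × 688.3 = 589.2 mol/min = 2ξ₁ + 2ξ₂.
Selectivity: 1ξ₁ / (1ξ₂) = 3.4 → ξ₁ = 3.4 ξ₂.
Substitute: (2·3.4 + 2) ξ₂ = 589.2 → ξ₂ = 66.95 mol/min, ξ₁ = 227.6 mol/min.
Outlet amounts (n = n₀ + Σ ν·ξ):
  M: 688.3 − 2(227.6) − 2(66.95) = 99.12
  Q: 0 + 1(227.6) = 227.6
  R: 0 + 1(66.95) = 66.95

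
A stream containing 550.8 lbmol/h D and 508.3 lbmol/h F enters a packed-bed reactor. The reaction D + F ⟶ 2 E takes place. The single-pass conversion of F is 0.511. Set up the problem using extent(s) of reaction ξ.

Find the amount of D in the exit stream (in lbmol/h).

291 lbmol/h

F reacted = 0.511 × 508.3 = 259.7 lbmol/h; ν_F = −1, so ξ = 259.7/1 = 259.7 lbmol/h.
Outlet amounts (n = n₀ + ν ξ):
  D: 550.8 − 1(259.7) = 291.1
  F: 508.3 − 1(259.7) = 248.6
  E: 0 + 2(259.7) = 519.5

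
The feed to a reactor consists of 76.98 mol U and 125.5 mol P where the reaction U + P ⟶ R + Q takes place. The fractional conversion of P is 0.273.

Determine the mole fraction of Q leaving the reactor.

P reacted = 0.273 × 125.5 = 34.26 mol; ν_P = −1, so ξ = 34.26/1 = 34.26 mol.
Outlet amounts (n = n₀ + ν ξ):
  U: 76.98 − 1(34.26) = 42.72
  P: 125.5 − 1(34.26) = 91.24
  R: 0 + 1(34.26) = 34.26
  Q: 0 + 1(34.26) = 34.26
Total out = 202.5 mol; y_Q = 34.26 / 202.5 = 0.1692.

0.169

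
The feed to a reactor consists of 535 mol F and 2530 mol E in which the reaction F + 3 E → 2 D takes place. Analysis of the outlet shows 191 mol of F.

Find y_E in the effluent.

For F: n = n₀ − 1ξ → 191 = 535 − 1ξ, giving ξ = 344 mol.
Outlet amounts (n = n₀ + ν ξ):
  F: 535 − 1(344) = 191
  E: 2530 − 3(344) = 1498
  D: 0 + 2(344) = 688
Total out = 2377 mol; y_E = 1498 / 2377 = 0.6302.

0.63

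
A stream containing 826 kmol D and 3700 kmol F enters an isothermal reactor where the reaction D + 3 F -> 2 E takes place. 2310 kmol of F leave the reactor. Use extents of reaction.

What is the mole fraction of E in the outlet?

0.257

For F: n = n₀ − 3ξ → 2310 = 3700 − 3ξ, giving ξ = 463.3 kmol.
Outlet amounts (n = n₀ + ν ξ):
  D: 826 − 1(463.3) = 362.7
  F: 3700 − 3(463.3) = 2310
  E: 0 + 2(463.3) = 926.7
Total out = 3599 kmol; y_E = 926.7 / 3599 = 0.2575.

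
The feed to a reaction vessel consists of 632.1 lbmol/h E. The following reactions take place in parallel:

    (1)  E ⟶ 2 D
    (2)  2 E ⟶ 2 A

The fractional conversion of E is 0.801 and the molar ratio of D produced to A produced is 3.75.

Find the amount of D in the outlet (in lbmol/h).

Conversion of E: E consumed = 0.801 × 632.1 = 506.3 lbmol/h = 1ξ₁ + 2ξ₂.
Selectivity: 2ξ₁ / (2ξ₂) = 3.75 → ξ₁ = 3.75 ξ₂.
Substitute: (1·3.75 + 2) ξ₂ = 506.3 → ξ₂ = 88.05 lbmol/h, ξ₁ = 330.2 lbmol/h.
Outlet amounts (n = n₀ + Σ ν·ξ):
  E: 632.1 − 1(330.2) − 2(88.05) = 125.8
  D: 0 + 2(330.2) = 660.4
  A: 0 + 2(88.05) = 176.1

660 lbmol/h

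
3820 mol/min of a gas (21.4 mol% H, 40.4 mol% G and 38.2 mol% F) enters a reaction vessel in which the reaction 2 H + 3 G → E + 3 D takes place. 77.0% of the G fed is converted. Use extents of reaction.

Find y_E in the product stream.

0.116

G reacted = 0.77 × 1543 = 1188 mol/min; ν_G = −3, so ξ = 1188/3 = 396.1 mol/min.
Outlet amounts (n = n₀ + ν ξ):
  H: 817.5 − 2(396.1) = 25.26
  G: 1543 − 3(396.1) = 355
  E: 0 + 1(396.1) = 396.1
  D: 0 + 3(396.1) = 1188
  F: 1459 (inert)
Total out = 3424 mol/min; y_E = 396.1 / 3424 = 0.1157.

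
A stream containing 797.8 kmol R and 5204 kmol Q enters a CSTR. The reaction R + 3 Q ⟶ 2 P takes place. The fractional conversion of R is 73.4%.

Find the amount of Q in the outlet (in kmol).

3450 kmol

R reacted = 0.734 × 797.8 = 585.6 kmol; ν_R = −1, so ξ = 585.6/1 = 585.6 kmol.
Outlet amounts (n = n₀ + ν ξ):
  R: 797.8 − 1(585.6) = 212.2
  Q: 5204 − 3(585.6) = 3447
  P: 0 + 2(585.6) = 1171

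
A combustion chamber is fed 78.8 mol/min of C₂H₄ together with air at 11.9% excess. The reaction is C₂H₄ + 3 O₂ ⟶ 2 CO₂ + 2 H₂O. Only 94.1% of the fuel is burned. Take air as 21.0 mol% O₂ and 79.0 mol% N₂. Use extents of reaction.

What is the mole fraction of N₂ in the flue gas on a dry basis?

0.836

Stoichiometric O₂ = 3 × 78.8 = 236.4 mol/min; O₂ fed = 236.4 × 1.119 = 264.5 mol/min.
N₂ fed = 264.5 × 79/21 = 995.1 mol/min.
Fuel reacted = 0.941 × 78.8 → ξ = 74.15 mol/min.
Outlet (n = n₀ + ν ξ):
  C₂H₄: 78.8 − 1(74.15) = 4.649
  O₂: 264.5 − 3(74.15) = 42.08
  N₂: 995.1 (inert)
  CO₂: 0 + 2(74.15) = 148.3
  H₂O: 0 + 2(74.15) = 148.3
Dry total = 1190 mol/min; y_N₂ (dry) = 995.1 / 1190 = 0.8361.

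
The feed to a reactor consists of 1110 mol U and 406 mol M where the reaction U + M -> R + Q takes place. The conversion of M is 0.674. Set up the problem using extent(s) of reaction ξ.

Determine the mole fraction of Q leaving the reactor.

M reacted = 0.674 × 406 = 273.6 mol; ν_M = −1, so ξ = 273.6/1 = 273.6 mol.
Outlet amounts (n = n₀ + ν ξ):
  U: 1110 − 1(273.6) = 836.4
  M: 406 − 1(273.6) = 132.4
  R: 0 + 1(273.6) = 273.6
  Q: 0 + 1(273.6) = 273.6
Total out = 1516 mol; y_Q = 273.6 / 1516 = 0.1805.

0.181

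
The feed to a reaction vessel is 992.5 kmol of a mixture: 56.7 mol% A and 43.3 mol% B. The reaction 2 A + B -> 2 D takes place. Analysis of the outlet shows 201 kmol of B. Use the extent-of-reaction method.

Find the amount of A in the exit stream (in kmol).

For B: n = n₀ − 1ξ → 201 = 429.8 − 1ξ, giving ξ = 228.8 kmol.
Outlet amounts (n = n₀ + ν ξ):
  A: 562.7 − 2(228.8) = 105.2
  B: 429.8 − 1(228.8) = 201
  D: 0 + 2(228.8) = 457.5

105 kmol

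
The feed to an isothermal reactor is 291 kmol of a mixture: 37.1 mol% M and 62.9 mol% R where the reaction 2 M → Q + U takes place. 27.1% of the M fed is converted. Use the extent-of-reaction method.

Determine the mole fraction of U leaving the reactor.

M reacted = 0.271 × 108 = 29.26 kmol; ν_M = −2, so ξ = 29.26/2 = 14.63 kmol.
Outlet amounts (n = n₀ + ν ξ):
  M: 108 − 2(14.63) = 78.7
  Q: 0 + 1(14.63) = 14.63
  U: 0 + 1(14.63) = 14.63
  R: 183 (inert)
Total out = 291 kmol; y_U = 14.63 / 291 = 0.05027.

0.0503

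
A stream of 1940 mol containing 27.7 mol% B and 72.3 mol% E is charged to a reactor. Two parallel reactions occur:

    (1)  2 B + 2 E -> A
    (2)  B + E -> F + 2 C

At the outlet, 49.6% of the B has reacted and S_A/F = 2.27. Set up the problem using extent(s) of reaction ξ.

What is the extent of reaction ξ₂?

ξ₂ = 48.1 mol

Conversion of B: B consumed = 0.496 × 537.4 = 266.5 mol = 2ξ₁ + 1ξ₂.
Selectivity: 1ξ₁ / (1ξ₂) = 2.27 → ξ₁ = 2.27 ξ₂.
Substitute: (2·2.27 + 1) ξ₂ = 266.5 → ξ₂ = 48.11 mol, ξ₁ = 109.2 mol.
Outlet amounts (n = n₀ + Σ ν·ξ):
  B: 537.4 − 2(109.2) − 1(48.11) = 270.8
  E: 1403 − 2(109.2) − 1(48.11) = 1136
  A: 0 + 1(109.2) = 109.2
  F: 0 + 1(48.11) = 48.11
  C: 0 + 2(48.11) = 96.22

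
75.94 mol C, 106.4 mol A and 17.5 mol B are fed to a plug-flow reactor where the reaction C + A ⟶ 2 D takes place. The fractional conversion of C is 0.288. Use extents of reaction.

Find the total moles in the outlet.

200 mol

C reacted = 0.288 × 75.94 = 21.87 mol; ν_C = −1, so ξ = 21.87/1 = 21.87 mol.
Outlet amounts (n = n₀ + ν ξ):
  C: 75.94 − 1(21.87) = 54.07
  A: 106.4 − 1(21.87) = 84.53
  D: 0 + 2(21.87) = 43.74
  B: 17.5 (inert)
Total out = 54.07 + 84.53 + 43.74 + 17.5 = 199.8 mol.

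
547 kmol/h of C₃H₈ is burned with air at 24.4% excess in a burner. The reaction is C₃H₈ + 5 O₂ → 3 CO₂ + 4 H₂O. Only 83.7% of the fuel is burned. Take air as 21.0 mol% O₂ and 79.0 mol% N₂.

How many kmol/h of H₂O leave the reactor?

Stoichiometric O₂ = 5 × 547 = 2735 kmol/h; O₂ fed = 2735 × 1.244 = 3402 kmol/h.
N₂ fed = 3402 × 79/21 = 12800 kmol/h.
Fuel reacted = 0.837 × 547 → ξ = 457.8 kmol/h.
Outlet (n = n₀ + ν ξ):
  C₃H₈: 547 − 1(457.8) = 89.16
  O₂: 3402 − 5(457.8) = 1113
  N₂: 12800 (inert)
  CO₂: 0 + 3(457.8) = 1374
  H₂O: 0 + 4(457.8) = 1831

1830 kmol/h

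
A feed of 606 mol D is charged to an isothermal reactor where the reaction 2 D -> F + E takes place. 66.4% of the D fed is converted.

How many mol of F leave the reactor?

201 mol

D reacted = 0.664 × 606 = 402.4 mol; ν_D = −2, so ξ = 402.4/2 = 201.2 mol.
Outlet amounts (n = n₀ + ν ξ):
  D: 606 − 2(201.2) = 203.6
  F: 0 + 1(201.2) = 201.2
  E: 0 + 1(201.2) = 201.2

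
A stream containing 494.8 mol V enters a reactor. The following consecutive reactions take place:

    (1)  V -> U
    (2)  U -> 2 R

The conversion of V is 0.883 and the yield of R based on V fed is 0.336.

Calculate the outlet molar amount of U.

Conversion of V: V consumed = 1ξ₁ = 0.883 × 494.8 → ξ₁ = 436.9 mol.
Yield of R: 2ξ₂ / 494.8 = 0.336 → ξ₂ = 83.13 mol.
Outlet amounts (n = n₀ + Σ ν·ξ):
  V: 494.8 − 1(436.9) = 57.89
  U: 0 + 1(436.9) − 1(83.13) = 353.8
  R: 0 + 2(83.13) = 166.3

354 mol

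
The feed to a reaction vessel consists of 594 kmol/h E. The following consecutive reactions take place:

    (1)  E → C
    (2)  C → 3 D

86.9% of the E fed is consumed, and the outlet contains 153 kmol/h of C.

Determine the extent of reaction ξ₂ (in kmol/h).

ξ₂ = 363 kmol/h

Conversion of E: E consumed = 1ξ₁ = 0.869 × 594 → ξ₁ = 516.2 kmol/h.
C balance: n_C = 0 + 1ξ₁ − 1ξ₂ = 153 → ξ₂ = (1·516.2 − 153)/1 = 363.2 kmol/h.
Outlet amounts (n = n₀ + Σ ν·ξ):
  E: 594 − 1(516.2) = 77.81
  C: 0 + 1(516.2) − 1(363.2) = 153
  D: 0 + 3(363.2) = 1090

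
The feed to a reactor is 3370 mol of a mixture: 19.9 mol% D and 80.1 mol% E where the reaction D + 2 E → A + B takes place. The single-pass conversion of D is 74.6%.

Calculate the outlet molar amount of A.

500 mol

D reacted = 0.746 × 670.6 = 500.3 mol; ν_D = −1, so ξ = 500.3/1 = 500.3 mol.
Outlet amounts (n = n₀ + ν ξ):
  D: 670.6 − 1(500.3) = 170.3
  E: 2699 − 2(500.3) = 1699
  A: 0 + 1(500.3) = 500.3
  B: 0 + 1(500.3) = 500.3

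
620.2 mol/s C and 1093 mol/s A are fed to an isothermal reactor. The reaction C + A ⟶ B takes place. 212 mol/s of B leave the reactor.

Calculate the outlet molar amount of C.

408 mol/s

For B: n = n₀ + 1ξ → 212 = 0 + 1ξ, giving ξ = 212 mol/s.
Outlet amounts (n = n₀ + ν ξ):
  C: 620.2 − 1(212) = 408.2
  A: 1093 − 1(212) = 881
  B: 0 + 1(212) = 212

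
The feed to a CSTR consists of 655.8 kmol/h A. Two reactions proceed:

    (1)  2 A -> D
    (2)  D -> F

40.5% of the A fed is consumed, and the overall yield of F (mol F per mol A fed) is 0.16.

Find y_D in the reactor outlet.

0.0533

Conversion of A: A consumed = 2ξ₁ = 0.405 × 655.8 → ξ₁ = 132.8 kmol/h.
Yield of F: 1ξ₂ / 655.8 = 0.16 → ξ₂ = 104.9 kmol/h.
Outlet amounts (n = n₀ + Σ ν·ξ):
  A: 655.8 − 2(132.8) = 390.2
  D: 0 + 1(132.8) − 1(104.9) = 27.87
  F: 0 + 1(104.9) = 104.9
Total out = 523 kmol/h; y_D = 27.87 / 523 = 0.05329.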